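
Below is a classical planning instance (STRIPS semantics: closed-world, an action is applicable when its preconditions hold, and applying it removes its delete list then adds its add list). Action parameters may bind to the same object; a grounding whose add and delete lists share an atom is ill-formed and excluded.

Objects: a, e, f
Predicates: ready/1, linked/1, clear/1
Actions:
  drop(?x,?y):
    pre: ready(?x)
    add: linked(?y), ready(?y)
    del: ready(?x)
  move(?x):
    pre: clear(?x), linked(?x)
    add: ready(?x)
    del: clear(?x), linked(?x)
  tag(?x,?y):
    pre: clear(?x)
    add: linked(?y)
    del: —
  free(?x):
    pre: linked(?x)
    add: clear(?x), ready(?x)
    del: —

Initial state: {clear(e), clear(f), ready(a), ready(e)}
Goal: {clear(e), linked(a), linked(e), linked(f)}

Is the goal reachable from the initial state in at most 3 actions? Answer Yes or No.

Yes

1. drop(a,e)  →  {clear(e), clear(f), linked(e), ready(e)}
2. drop(e,a)  →  {clear(e), clear(f), linked(a), linked(e), ready(a)}
3. drop(a,f)  →  {clear(e), clear(f), linked(a), linked(e), linked(f), ready(f)}
optimal plan length = 3; 3 ≤ 3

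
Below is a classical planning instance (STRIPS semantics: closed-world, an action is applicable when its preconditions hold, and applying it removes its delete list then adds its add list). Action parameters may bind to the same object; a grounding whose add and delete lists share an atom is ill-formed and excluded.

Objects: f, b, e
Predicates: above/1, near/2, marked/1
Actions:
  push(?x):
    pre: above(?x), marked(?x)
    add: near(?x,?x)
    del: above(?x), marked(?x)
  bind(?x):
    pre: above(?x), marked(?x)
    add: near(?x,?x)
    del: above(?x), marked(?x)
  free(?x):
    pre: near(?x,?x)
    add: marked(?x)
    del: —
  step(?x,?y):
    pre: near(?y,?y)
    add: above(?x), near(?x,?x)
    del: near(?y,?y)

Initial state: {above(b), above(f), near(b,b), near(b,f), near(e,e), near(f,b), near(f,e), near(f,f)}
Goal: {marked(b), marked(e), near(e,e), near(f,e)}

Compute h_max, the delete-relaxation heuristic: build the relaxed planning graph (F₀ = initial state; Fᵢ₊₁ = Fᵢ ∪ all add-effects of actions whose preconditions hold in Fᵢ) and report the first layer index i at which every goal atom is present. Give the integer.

F0 = init (8 atoms)
F1 = F0 ∪ {above(e), marked(b), marked(e), marked(f)}  (12 atoms)
goal ⊆ F1  ⇒  h_max = 1

1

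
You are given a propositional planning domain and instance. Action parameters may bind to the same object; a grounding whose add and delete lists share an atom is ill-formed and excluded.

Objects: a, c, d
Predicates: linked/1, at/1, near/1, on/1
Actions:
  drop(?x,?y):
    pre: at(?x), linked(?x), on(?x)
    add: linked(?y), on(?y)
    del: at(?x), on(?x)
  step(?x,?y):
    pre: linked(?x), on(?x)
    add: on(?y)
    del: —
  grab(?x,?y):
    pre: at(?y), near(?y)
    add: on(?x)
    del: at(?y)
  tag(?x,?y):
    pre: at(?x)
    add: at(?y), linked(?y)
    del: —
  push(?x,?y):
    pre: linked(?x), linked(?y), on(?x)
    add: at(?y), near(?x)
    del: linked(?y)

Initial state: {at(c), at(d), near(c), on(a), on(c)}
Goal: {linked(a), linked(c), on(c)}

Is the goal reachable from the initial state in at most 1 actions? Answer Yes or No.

No

1. tag(c,a)  →  {at(a), at(c), at(d), linked(a), near(c), on(a), on(c)}
2. drop(a,c)  →  {at(c), at(d), linked(a), linked(c), near(c), on(c)}
optimal plan length = 2; 2 > 1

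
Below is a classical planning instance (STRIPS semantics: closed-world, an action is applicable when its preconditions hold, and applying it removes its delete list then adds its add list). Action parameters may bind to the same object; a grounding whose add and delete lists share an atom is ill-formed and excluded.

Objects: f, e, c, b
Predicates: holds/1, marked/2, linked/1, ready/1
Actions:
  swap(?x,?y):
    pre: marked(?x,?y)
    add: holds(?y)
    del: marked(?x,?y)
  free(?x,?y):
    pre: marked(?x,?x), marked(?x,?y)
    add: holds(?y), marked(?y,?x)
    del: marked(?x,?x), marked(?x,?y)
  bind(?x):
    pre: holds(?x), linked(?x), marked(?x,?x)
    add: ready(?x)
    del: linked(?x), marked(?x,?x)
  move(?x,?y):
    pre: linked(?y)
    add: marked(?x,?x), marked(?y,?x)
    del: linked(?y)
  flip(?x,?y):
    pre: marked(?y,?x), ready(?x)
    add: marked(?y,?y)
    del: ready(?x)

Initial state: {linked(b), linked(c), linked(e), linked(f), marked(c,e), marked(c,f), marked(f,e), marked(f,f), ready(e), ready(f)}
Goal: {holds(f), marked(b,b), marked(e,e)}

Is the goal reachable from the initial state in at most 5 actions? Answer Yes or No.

1. swap(f,f)  →  {holds(f), linked(b), linked(c), linked(e), linked(f), marked(c,e), marked(c,f), marked(f,e), ready(e), ready(f)}
2. move(e,f)  →  {holds(f), linked(b), linked(c), linked(e), marked(c,e), marked(c,f), marked(e,e), marked(f,e), ready(e), ready(f)}
3. move(b,e)  →  {holds(f), linked(b), linked(c), marked(b,b), marked(c,e), marked(c,f), marked(e,b), marked(e,e), marked(f,e), ready(e), ready(f)}
optimal plan length = 3; 3 ≤ 5

Yes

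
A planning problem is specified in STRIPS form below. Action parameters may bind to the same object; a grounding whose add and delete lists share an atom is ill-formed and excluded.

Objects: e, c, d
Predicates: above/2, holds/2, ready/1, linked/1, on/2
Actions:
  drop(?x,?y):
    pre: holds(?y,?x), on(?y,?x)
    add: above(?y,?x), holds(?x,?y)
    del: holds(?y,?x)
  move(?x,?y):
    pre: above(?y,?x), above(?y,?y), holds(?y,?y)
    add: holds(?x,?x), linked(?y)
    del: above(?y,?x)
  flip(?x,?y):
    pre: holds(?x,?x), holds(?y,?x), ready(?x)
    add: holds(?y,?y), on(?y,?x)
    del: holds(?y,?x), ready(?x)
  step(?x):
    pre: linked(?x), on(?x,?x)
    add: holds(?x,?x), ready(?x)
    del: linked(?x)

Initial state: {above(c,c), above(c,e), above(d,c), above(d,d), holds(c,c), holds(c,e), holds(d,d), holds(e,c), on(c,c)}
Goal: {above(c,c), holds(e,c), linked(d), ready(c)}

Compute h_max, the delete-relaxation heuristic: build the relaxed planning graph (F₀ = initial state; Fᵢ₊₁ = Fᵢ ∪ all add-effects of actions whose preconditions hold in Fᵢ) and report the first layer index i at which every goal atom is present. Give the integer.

F0 = init (9 atoms)
F1 = F0 ∪ {holds(e,e), linked(c), linked(d)}  (12 atoms)
F2 = F1 ∪ {ready(c)}  (13 atoms)
goal ⊆ F2  ⇒  h_max = 2

2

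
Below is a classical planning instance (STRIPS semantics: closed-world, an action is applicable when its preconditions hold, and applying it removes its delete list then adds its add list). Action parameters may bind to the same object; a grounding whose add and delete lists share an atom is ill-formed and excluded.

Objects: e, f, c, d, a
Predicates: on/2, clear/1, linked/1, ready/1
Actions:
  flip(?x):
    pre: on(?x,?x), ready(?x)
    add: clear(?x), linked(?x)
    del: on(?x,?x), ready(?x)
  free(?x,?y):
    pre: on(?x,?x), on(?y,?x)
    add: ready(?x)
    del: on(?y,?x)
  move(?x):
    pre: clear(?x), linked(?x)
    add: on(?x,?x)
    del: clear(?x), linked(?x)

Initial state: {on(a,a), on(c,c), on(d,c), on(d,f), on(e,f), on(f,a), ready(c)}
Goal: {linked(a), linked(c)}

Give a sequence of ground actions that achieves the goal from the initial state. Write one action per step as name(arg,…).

1. flip(c)  →  {clear(c), linked(c), on(a,a), on(d,c), on(d,f), on(e,f), on(f,a)}
2. free(a,f)  →  {clear(c), linked(c), on(a,a), on(d,c), on(d,f), on(e,f), ready(a)}
3. flip(a)  →  {clear(a), clear(c), linked(a), linked(c), on(d,c), on(d,f), on(e,f)}

flip(c); free(a,f); flip(a)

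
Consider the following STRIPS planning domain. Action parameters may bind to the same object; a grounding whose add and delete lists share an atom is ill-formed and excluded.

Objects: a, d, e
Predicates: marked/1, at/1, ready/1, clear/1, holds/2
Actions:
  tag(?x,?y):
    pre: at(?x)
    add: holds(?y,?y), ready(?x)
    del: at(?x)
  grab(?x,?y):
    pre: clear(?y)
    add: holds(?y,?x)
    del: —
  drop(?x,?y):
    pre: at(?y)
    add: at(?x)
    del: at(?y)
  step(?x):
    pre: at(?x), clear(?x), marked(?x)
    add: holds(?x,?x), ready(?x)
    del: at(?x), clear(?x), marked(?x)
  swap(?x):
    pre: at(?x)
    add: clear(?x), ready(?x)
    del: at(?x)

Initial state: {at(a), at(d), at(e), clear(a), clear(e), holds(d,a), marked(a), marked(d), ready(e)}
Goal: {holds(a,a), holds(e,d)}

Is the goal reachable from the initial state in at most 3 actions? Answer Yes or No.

Yes

1. tag(a,a)  →  {at(d), at(e), clear(a), clear(e), holds(a,a), holds(d,a), marked(a), marked(d), ready(a), ready(e)}
2. grab(d,e)  →  {at(d), at(e), clear(a), clear(e), holds(a,a), holds(d,a), holds(e,d), marked(a), marked(d), ready(a), ready(e)}
optimal plan length = 2; 2 ≤ 3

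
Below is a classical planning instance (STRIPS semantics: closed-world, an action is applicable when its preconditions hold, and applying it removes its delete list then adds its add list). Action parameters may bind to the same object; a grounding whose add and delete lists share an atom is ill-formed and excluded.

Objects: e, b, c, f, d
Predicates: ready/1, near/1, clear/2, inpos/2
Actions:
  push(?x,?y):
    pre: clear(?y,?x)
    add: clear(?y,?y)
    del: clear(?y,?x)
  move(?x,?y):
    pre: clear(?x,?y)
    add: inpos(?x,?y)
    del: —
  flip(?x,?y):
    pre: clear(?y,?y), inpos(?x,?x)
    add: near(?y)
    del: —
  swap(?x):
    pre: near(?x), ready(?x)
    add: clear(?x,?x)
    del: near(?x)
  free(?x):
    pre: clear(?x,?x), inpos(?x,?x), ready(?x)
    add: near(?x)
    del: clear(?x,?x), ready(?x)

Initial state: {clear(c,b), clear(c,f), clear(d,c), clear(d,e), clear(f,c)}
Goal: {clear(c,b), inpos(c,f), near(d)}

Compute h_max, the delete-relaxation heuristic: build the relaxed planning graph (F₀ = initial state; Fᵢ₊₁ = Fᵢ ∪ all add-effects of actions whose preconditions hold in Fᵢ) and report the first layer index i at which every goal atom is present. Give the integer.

F0 = init (5 atoms)
F1 = F0 ∪ {clear(c,c), clear(d,d), clear(f,f), inpos(c,b), inpos(c,f), inpos(d,c), inpos(d,e), inpos(f,c)}  (13 atoms)
F2 = F1 ∪ {inpos(c,c), inpos(d,d), inpos(f,f)}  (16 atoms)
F3 = F2 ∪ {near(c), near(d), near(f)}  (19 atoms)
goal ⊆ F3  ⇒  h_max = 3

3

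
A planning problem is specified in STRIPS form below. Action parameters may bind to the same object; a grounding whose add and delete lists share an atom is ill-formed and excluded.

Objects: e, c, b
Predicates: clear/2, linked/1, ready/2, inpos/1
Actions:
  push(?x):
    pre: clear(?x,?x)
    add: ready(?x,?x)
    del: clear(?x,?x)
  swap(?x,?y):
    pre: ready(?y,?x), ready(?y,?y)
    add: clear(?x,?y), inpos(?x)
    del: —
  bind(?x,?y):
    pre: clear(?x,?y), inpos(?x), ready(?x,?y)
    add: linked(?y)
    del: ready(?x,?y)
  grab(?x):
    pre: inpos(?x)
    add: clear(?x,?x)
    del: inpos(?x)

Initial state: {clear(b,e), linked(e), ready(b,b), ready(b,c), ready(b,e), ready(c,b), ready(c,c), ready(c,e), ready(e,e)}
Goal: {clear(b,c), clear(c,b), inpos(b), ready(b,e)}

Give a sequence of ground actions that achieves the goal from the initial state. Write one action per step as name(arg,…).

1. swap(c,b)  →  {clear(b,e), clear(c,b), inpos(c), linked(e), ready(b,b), ready(b,c), ready(b,e), ready(c,b), ready(c,c), ready(c,e), ready(e,e)}
2. swap(b,c)  →  {clear(b,c), clear(b,e), clear(c,b), inpos(b), inpos(c), linked(e), ready(b,b), ready(b,c), ready(b,e), ready(c,b), ready(c,c), ready(c,e), ready(e,e)}

swap(c,b); swap(b,c)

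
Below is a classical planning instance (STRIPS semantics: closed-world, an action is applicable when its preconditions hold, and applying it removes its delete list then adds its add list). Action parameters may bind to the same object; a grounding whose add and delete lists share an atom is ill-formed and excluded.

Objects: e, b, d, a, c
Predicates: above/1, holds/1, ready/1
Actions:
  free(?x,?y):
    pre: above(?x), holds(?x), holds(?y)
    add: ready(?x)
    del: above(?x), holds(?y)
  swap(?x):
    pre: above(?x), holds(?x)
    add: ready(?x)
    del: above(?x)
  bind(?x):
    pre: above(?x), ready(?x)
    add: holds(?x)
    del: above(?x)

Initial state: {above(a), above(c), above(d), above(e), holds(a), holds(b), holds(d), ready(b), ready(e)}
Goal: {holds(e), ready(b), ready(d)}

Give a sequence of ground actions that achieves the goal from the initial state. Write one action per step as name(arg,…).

free(d,b); bind(e)

1. free(d,b)  →  {above(a), above(c), above(e), holds(a), holds(d), ready(b), ready(d), ready(e)}
2. bind(e)  →  {above(a), above(c), holds(a), holds(d), holds(e), ready(b), ready(d), ready(e)}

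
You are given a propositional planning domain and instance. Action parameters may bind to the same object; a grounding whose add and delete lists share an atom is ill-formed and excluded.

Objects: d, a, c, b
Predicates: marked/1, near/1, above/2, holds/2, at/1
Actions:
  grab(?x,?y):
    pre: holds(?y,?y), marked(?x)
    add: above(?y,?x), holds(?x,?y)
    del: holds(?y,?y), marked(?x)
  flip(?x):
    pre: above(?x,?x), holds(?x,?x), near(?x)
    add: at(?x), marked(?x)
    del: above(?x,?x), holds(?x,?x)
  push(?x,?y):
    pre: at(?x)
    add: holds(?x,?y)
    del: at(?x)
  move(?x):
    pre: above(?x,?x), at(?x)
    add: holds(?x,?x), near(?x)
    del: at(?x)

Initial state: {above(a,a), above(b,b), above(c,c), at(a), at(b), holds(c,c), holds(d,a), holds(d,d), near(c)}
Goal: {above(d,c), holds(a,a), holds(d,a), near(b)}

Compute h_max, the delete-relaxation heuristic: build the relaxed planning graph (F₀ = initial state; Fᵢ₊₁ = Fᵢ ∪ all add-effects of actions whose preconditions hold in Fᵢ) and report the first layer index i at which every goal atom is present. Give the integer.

F0 = init (9 atoms)
F1 = F0 ∪ {at(c), holds(a,a), holds(a,b), holds(a,c), holds(a,d), holds(b,a), holds(b,b), holds(b,c), holds(b,d), marked(c), near(a), near(b)}  (21 atoms)
F2 = F1 ∪ {above(a,c), above(b,c), above(d,c), holds(c,a), holds(c,b), holds(c,d), marked(a), marked(b)}  (29 atoms)
goal ⊆ F2  ⇒  h_max = 2

2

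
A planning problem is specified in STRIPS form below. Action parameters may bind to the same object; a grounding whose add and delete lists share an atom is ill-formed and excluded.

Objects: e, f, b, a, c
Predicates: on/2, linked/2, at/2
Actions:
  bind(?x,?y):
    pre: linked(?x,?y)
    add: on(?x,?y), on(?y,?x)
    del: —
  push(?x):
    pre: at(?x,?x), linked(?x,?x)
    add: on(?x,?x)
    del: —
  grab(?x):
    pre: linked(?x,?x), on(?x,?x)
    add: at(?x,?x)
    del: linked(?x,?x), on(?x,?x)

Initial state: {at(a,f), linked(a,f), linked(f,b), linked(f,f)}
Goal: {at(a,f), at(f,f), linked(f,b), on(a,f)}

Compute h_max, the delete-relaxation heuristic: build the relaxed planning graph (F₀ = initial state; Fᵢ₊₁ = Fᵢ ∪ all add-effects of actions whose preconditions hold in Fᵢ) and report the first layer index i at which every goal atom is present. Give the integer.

F0 = init (4 atoms)
F1 = F0 ∪ {on(a,f), on(b,f), on(f,a), on(f,b), on(f,f)}  (9 atoms)
F2 = F1 ∪ {at(f,f)}  (10 atoms)
goal ⊆ F2  ⇒  h_max = 2

2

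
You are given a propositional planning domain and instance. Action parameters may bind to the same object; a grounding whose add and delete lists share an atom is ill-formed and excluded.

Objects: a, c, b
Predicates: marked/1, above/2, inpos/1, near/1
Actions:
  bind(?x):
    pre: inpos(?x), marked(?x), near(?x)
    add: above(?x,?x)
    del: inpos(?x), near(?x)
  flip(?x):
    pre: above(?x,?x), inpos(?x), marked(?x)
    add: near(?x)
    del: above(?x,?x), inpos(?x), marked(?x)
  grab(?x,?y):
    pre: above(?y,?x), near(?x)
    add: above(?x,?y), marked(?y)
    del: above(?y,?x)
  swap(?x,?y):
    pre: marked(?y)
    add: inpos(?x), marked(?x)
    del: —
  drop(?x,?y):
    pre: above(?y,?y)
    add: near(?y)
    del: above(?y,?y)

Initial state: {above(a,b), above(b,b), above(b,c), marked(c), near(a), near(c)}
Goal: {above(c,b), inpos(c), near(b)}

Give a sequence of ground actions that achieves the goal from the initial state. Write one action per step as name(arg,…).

1. grab(c,b)  →  {above(a,b), above(b,b), above(c,b), marked(b), marked(c), near(a), near(c)}
2. swap(c,c)  →  {above(a,b), above(b,b), above(c,b), inpos(c), marked(b), marked(c), near(a), near(c)}
3. drop(a,b)  →  {above(a,b), above(c,b), inpos(c), marked(b), marked(c), near(a), near(b), near(c)}

grab(c,b); swap(c,c); drop(a,b)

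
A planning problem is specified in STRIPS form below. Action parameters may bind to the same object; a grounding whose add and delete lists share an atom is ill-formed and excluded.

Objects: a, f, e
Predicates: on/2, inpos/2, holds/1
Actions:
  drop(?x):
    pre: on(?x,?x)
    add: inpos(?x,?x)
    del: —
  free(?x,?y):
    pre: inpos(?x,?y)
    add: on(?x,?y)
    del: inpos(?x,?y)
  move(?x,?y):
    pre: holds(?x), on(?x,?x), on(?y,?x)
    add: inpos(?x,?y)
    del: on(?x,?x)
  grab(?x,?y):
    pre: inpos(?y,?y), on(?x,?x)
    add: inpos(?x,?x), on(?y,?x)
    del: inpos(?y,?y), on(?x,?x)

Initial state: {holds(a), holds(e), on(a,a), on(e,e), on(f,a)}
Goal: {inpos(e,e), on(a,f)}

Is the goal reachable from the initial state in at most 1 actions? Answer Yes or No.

No

1. drop(e)  →  {holds(a), holds(e), inpos(e,e), on(a,a), on(e,e), on(f,a)}
2. move(a,f)  →  {holds(a), holds(e), inpos(a,f), inpos(e,e), on(e,e), on(f,a)}
3. free(a,f)  →  {holds(a), holds(e), inpos(e,e), on(a,f), on(e,e), on(f,a)}
optimal plan length = 3; 3 > 1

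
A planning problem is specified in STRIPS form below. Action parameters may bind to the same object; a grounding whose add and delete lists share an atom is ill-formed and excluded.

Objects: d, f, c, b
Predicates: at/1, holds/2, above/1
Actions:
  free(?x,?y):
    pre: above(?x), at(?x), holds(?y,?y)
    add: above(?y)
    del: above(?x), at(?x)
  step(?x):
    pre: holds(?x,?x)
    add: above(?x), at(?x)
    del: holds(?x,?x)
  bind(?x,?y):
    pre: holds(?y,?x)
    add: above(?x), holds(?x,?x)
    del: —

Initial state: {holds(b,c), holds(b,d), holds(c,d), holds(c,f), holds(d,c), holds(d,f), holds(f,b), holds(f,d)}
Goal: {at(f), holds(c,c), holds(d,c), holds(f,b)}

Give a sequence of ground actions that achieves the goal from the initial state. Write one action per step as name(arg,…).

bind(f,d); step(f); bind(c,d)

1. bind(f,d)  →  {above(f), holds(b,c), holds(b,d), holds(c,d), holds(c,f), holds(d,c), holds(d,f), holds(f,b), holds(f,d), holds(f,f)}
2. step(f)  →  {above(f), at(f), holds(b,c), holds(b,d), holds(c,d), holds(c,f), holds(d,c), holds(d,f), holds(f,b), holds(f,d)}
3. bind(c,d)  →  {above(c), above(f), at(f), holds(b,c), holds(b,d), holds(c,c), holds(c,d), holds(c,f), holds(d,c), holds(d,f), holds(f,b), holds(f,d)}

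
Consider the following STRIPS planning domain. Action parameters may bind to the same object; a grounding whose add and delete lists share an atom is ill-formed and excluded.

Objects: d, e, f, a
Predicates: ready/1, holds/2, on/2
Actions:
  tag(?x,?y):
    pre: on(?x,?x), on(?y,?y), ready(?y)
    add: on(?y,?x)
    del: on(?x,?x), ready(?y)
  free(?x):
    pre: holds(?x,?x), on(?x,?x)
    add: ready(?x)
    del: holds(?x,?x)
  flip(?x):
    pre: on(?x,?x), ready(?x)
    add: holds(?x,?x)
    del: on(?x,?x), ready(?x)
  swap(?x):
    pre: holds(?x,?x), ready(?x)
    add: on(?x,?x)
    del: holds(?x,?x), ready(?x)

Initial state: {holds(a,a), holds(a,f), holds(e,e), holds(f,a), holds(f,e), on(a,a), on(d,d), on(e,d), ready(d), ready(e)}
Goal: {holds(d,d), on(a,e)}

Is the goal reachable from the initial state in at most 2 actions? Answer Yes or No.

1. free(a)  →  {holds(a,f), holds(e,e), holds(f,a), holds(f,e), on(a,a), on(d,d), on(e,d), ready(a), ready(d), ready(e)}
2. flip(d)  →  {holds(a,f), holds(d,d), holds(e,e), holds(f,a), holds(f,e), on(a,a), on(e,d), ready(a), ready(e)}
3. swap(e)  →  {holds(a,f), holds(d,d), holds(f,a), holds(f,e), on(a,a), on(e,d), on(e,e), ready(a)}
4. tag(e,a)  →  {holds(a,f), holds(d,d), holds(f,a), holds(f,e), on(a,a), on(a,e), on(e,d)}
optimal plan length = 4; 4 > 2

No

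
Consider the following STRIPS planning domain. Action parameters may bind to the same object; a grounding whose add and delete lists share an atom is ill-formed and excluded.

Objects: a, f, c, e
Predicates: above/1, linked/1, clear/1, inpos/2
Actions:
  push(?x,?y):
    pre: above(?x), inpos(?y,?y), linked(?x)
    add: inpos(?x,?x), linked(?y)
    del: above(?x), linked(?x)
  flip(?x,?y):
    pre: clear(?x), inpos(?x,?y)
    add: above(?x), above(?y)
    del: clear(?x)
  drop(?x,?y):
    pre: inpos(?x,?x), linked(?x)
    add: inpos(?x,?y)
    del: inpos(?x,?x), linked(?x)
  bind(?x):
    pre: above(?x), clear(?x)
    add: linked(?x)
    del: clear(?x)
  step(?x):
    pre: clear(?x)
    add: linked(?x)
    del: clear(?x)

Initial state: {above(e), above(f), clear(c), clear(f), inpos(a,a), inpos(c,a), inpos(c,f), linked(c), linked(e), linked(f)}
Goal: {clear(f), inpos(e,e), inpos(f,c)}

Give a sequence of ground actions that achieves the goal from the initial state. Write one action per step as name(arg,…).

1. push(f,a)  →  {above(e), clear(c), clear(f), inpos(a,a), inpos(c,a), inpos(c,f), inpos(f,f), linked(a), linked(c), linked(e)}
2. push(e,f)  →  {clear(c), clear(f), inpos(a,a), inpos(c,a), inpos(c,f), inpos(e,e), inpos(f,f), linked(a), linked(c), linked(f)}
3. drop(f,c)  →  {clear(c), clear(f), inpos(a,a), inpos(c,a), inpos(c,f), inpos(e,e), inpos(f,c), linked(a), linked(c)}

push(f,a); push(e,f); drop(f,c)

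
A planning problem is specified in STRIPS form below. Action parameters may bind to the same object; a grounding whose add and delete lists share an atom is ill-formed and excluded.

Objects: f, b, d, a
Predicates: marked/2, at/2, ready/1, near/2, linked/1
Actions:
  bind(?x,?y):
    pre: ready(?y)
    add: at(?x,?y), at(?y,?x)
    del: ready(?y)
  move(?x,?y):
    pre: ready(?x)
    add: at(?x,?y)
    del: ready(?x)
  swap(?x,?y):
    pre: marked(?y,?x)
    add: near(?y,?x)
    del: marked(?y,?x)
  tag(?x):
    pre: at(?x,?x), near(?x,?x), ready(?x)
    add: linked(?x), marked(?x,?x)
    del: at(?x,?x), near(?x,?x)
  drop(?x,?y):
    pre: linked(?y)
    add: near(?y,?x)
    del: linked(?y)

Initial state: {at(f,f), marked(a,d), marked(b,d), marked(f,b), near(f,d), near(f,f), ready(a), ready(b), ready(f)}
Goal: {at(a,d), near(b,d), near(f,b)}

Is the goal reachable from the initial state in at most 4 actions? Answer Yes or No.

1. bind(d,a)  →  {at(a,d), at(d,a), at(f,f), marked(a,d), marked(b,d), marked(f,b), near(f,d), near(f,f), ready(b), ready(f)}
2. swap(b,f)  →  {at(a,d), at(d,a), at(f,f), marked(a,d), marked(b,d), near(f,b), near(f,d), near(f,f), ready(b), ready(f)}
3. swap(d,b)  →  {at(a,d), at(d,a), at(f,f), marked(a,d), near(b,d), near(f,b), near(f,d), near(f,f), ready(b), ready(f)}
optimal plan length = 3; 3 ≤ 4

Yes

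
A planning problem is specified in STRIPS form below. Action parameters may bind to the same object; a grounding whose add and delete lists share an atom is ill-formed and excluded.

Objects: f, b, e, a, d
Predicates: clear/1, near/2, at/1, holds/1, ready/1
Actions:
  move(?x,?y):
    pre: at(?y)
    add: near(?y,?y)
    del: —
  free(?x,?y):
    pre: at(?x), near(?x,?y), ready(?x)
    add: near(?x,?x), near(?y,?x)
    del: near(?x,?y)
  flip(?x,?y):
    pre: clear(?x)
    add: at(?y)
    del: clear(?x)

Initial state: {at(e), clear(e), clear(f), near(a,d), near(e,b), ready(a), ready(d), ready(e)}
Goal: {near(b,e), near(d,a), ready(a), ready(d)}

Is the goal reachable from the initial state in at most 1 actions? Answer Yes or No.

No

1. free(e,b)  →  {at(e), clear(e), clear(f), near(a,d), near(b,e), near(e,e), ready(a), ready(d), ready(e)}
2. flip(f,a)  →  {at(a), at(e), clear(e), near(a,d), near(b,e), near(e,e), ready(a), ready(d), ready(e)}
3. free(a,d)  →  {at(a), at(e), clear(e), near(a,a), near(b,e), near(d,a), near(e,e), ready(a), ready(d), ready(e)}
optimal plan length = 3; 3 > 1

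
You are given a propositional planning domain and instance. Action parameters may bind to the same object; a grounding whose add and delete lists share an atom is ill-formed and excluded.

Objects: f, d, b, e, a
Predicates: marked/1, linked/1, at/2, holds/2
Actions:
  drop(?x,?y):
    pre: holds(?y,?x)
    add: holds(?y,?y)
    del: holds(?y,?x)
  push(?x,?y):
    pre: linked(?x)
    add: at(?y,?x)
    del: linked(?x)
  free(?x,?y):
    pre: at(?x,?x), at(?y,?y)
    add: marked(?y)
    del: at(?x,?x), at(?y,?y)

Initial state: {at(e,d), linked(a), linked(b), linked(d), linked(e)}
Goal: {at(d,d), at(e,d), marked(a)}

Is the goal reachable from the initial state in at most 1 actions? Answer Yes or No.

No

1. push(d,d)  →  {at(d,d), at(e,d), linked(a), linked(b), linked(e)}
2. push(a,a)  →  {at(a,a), at(d,d), at(e,d), linked(b), linked(e)}
3. free(a,a)  →  {at(d,d), at(e,d), linked(b), linked(e), marked(a)}
optimal plan length = 3; 3 > 1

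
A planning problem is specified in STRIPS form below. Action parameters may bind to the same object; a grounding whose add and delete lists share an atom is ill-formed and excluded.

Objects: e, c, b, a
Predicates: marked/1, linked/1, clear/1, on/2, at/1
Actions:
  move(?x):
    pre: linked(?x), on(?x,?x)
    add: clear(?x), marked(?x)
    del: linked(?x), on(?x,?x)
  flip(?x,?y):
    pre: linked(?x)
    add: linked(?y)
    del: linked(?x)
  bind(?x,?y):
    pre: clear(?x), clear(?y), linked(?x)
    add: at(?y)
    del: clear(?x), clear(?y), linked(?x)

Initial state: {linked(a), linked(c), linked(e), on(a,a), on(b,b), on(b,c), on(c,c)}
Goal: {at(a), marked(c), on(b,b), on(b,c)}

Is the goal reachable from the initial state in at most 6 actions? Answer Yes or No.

Yes

1. move(c)  →  {clear(c), linked(a), linked(e), marked(c), on(a,a), on(b,b), on(b,c)}
2. move(a)  →  {clear(a), clear(c), linked(e), marked(a), marked(c), on(b,b), on(b,c)}
3. flip(e,c)  →  {clear(a), clear(c), linked(c), marked(a), marked(c), on(b,b), on(b,c)}
4. bind(c,a)  →  {at(a), marked(a), marked(c), on(b,b), on(b,c)}
optimal plan length = 4; 4 ≤ 6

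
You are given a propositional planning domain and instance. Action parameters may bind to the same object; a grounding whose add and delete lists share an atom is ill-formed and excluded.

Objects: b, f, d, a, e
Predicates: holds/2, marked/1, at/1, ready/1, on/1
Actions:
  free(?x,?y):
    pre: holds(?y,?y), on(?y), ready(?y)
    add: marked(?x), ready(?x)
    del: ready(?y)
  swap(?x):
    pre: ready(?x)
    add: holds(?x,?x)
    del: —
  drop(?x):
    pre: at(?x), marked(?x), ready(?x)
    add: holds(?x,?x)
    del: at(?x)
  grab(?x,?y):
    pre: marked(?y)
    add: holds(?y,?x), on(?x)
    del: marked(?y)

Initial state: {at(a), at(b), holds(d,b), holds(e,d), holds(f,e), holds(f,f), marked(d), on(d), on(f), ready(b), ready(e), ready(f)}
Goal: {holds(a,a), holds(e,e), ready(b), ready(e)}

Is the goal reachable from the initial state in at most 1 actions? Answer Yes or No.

1. free(a,f)  →  {at(a), at(b), holds(d,b), holds(e,d), holds(f,e), holds(f,f), marked(a), marked(d), on(d), on(f), ready(a), ready(b), ready(e)}
2. swap(a)  →  {at(a), at(b), holds(a,a), holds(d,b), holds(e,d), holds(f,e), holds(f,f), marked(a), marked(d), on(d), on(f), ready(a), ready(b), ready(e)}
3. swap(e)  →  {at(a), at(b), holds(a,a), holds(d,b), holds(e,d), holds(e,e), holds(f,e), holds(f,f), marked(a), marked(d), on(d), on(f), ready(a), ready(b), ready(e)}
optimal plan length = 3; 3 > 1

No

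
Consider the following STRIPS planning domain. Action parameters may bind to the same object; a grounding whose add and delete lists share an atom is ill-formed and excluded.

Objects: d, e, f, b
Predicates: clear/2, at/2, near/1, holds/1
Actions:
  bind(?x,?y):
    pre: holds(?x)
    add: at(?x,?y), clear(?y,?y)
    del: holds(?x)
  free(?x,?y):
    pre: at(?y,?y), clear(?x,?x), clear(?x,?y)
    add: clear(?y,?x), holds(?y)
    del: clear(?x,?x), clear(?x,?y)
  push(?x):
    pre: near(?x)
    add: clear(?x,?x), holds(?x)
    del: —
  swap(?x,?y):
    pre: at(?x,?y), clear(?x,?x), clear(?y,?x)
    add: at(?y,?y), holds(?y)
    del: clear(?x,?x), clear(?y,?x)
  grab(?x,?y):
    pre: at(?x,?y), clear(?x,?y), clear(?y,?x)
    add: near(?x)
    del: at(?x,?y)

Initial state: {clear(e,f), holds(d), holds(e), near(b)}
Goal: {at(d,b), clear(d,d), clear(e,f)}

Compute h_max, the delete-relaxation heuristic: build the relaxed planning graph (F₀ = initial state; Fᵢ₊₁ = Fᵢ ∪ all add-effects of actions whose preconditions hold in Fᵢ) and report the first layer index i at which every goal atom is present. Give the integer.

1

F0 = init (4 atoms)
F1 = F0 ∪ {at(d,b), at(d,d), at(d,e), at(d,f), at(e,b), at(e,d), at(e,e), at(e,f), clear(b,b), clear(d,d), clear(e,e), clear(f,f), holds(b)}  (17 atoms)
goal ⊆ F1  ⇒  h_max = 1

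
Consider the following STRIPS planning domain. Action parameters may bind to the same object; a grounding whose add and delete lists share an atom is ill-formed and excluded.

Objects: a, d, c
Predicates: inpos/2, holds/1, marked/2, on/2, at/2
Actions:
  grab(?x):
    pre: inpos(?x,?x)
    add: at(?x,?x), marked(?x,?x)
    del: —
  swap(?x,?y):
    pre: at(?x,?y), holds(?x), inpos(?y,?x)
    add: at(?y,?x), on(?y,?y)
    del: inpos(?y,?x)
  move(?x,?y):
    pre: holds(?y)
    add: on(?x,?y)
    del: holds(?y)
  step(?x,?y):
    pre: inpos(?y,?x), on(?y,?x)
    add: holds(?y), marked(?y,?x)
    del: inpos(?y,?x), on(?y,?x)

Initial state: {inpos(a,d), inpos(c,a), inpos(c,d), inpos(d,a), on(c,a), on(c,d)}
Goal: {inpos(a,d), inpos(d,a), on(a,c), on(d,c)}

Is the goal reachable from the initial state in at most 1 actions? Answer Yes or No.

1. step(a,c)  →  {holds(c), inpos(a,d), inpos(c,d), inpos(d,a), marked(c,a), on(c,d)}
2. move(a,c)  →  {inpos(a,d), inpos(c,d), inpos(d,a), marked(c,a), on(a,c), on(c,d)}
3. step(d,c)  →  {holds(c), inpos(a,d), inpos(d,a), marked(c,a), marked(c,d), on(a,c)}
4. move(d,c)  →  {inpos(a,d), inpos(d,a), marked(c,a), marked(c,d), on(a,c), on(d,c)}
optimal plan length = 4; 4 > 1

No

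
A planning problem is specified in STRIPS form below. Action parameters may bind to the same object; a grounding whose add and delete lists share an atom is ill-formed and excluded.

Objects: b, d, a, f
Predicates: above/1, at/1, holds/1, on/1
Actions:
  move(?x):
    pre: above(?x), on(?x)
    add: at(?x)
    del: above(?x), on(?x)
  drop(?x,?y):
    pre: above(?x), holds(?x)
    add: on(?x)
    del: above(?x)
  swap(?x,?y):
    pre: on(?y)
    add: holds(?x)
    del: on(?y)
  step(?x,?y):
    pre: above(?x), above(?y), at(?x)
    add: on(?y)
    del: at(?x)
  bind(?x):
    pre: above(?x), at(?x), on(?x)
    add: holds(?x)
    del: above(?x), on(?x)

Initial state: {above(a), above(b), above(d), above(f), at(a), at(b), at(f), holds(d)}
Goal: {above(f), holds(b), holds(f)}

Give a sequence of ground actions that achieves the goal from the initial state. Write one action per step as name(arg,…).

1. drop(d,b)  →  {above(a), above(b), above(f), at(a), at(b), at(f), holds(d), on(d)}
2. swap(b,d)  →  {above(a), above(b), above(f), at(a), at(b), at(f), holds(b), holds(d)}
3. drop(b,b)  →  {above(a), above(f), at(a), at(b), at(f), holds(b), holds(d), on(b)}
4. swap(f,b)  →  {above(a), above(f), at(a), at(b), at(f), holds(b), holds(d), holds(f)}

drop(d,b); swap(b,d); drop(b,b); swap(f,b)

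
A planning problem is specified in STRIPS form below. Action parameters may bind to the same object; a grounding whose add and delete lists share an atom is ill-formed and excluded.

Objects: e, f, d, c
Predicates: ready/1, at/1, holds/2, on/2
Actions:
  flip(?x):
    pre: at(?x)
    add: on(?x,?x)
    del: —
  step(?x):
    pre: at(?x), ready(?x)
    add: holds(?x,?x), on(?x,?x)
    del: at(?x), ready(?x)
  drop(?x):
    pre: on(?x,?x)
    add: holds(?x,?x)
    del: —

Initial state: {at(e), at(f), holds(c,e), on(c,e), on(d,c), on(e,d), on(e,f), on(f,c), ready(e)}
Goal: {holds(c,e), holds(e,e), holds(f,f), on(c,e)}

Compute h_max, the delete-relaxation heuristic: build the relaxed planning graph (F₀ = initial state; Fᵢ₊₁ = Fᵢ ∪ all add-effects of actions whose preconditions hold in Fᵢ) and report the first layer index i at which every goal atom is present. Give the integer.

2

F0 = init (9 atoms)
F1 = F0 ∪ {holds(e,e), on(e,e), on(f,f)}  (12 atoms)
F2 = F1 ∪ {holds(f,f)}  (13 atoms)
goal ⊆ F2  ⇒  h_max = 2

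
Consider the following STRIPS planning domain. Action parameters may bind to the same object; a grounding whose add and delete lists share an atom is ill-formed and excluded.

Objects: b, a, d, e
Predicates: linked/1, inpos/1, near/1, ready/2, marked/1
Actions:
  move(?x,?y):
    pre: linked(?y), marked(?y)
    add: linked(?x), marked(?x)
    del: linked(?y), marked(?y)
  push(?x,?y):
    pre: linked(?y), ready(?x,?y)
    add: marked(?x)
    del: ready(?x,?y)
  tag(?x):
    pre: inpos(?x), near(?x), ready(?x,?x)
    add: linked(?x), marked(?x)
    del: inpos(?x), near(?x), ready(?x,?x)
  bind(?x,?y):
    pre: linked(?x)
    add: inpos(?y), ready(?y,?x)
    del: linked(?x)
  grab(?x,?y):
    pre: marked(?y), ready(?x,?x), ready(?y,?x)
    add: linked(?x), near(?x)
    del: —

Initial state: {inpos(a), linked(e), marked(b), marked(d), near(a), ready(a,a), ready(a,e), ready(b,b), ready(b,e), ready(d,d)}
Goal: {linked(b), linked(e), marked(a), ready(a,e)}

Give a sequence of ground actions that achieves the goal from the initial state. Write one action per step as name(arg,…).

tag(a); grab(b,b)

1. tag(a)  →  {linked(a), linked(e), marked(a), marked(b), marked(d), ready(a,e), ready(b,b), ready(b,e), ready(d,d)}
2. grab(b,b)  →  {linked(a), linked(b), linked(e), marked(a), marked(b), marked(d), near(b), ready(a,e), ready(b,b), ready(b,e), ready(d,d)}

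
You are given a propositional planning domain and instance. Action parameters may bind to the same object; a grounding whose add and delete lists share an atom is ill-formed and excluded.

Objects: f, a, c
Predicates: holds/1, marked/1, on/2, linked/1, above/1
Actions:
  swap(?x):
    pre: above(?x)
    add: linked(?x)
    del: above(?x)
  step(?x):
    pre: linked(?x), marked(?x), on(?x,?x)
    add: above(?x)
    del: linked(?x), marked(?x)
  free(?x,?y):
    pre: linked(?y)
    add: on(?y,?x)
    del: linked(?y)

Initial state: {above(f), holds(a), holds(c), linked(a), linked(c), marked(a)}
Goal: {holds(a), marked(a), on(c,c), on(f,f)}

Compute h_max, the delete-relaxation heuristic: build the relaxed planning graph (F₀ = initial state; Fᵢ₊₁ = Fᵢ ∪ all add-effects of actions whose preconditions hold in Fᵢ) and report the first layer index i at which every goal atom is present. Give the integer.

2

F0 = init (6 atoms)
F1 = F0 ∪ {linked(f), on(a,a), on(a,c), on(a,f), on(c,a), on(c,c), on(c,f)}  (13 atoms)
F2 = F1 ∪ {above(a), on(f,a), on(f,c), on(f,f)}  (17 atoms)
goal ⊆ F2  ⇒  h_max = 2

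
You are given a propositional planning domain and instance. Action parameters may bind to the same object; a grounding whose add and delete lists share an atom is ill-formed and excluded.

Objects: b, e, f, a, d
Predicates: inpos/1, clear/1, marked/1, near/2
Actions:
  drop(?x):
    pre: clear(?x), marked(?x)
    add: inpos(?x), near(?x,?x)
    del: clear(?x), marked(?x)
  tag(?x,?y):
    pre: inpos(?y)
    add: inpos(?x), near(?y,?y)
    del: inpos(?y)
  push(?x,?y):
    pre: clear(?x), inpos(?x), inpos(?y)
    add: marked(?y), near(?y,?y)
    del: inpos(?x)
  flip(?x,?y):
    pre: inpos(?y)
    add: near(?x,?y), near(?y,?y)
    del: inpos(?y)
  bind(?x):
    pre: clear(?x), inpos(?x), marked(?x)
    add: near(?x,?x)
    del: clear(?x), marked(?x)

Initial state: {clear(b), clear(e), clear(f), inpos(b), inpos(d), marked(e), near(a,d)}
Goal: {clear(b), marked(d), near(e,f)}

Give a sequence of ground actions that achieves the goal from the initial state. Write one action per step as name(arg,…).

push(b,d); tag(f,d); flip(e,f)

1. push(b,d)  →  {clear(b), clear(e), clear(f), inpos(d), marked(d), marked(e), near(a,d), near(d,d)}
2. tag(f,d)  →  {clear(b), clear(e), clear(f), inpos(f), marked(d), marked(e), near(a,d), near(d,d)}
3. flip(e,f)  →  {clear(b), clear(e), clear(f), marked(d), marked(e), near(a,d), near(d,d), near(e,f), near(f,f)}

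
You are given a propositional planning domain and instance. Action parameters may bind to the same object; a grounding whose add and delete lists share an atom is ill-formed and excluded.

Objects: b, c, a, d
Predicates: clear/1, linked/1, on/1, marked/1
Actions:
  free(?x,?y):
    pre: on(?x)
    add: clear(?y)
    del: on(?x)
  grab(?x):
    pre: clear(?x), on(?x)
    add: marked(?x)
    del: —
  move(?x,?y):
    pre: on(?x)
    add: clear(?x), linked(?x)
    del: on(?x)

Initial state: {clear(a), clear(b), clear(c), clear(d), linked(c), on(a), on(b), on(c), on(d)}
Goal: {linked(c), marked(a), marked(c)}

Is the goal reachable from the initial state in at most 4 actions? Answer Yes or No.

Yes

1. grab(c)  →  {clear(a), clear(b), clear(c), clear(d), linked(c), marked(c), on(a), on(b), on(c), on(d)}
2. grab(a)  →  {clear(a), clear(b), clear(c), clear(d), linked(c), marked(a), marked(c), on(a), on(b), on(c), on(d)}
optimal plan length = 2; 2 ≤ 4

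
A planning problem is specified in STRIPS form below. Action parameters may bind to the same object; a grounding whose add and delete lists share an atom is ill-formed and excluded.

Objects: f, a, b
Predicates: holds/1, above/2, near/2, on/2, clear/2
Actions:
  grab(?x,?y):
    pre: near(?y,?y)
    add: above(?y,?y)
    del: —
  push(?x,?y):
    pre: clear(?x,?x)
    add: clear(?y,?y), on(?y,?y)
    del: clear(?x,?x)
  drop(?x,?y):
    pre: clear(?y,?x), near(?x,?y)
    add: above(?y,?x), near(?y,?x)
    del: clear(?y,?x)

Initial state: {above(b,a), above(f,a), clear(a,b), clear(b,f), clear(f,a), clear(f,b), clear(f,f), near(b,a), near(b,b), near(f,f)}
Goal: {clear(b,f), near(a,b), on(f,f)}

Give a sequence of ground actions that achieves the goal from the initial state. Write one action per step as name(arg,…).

push(f,a); push(a,f); drop(b,a)

1. push(f,a)  →  {above(b,a), above(f,a), clear(a,a), clear(a,b), clear(b,f), clear(f,a), clear(f,b), near(b,a), near(b,b), near(f,f), on(a,a)}
2. push(a,f)  →  {above(b,a), above(f,a), clear(a,b), clear(b,f), clear(f,a), clear(f,b), clear(f,f), near(b,a), near(b,b), near(f,f), on(a,a), on(f,f)}
3. drop(b,a)  →  {above(a,b), above(b,a), above(f,a), clear(b,f), clear(f,a), clear(f,b), clear(f,f), near(a,b), near(b,a), near(b,b), near(f,f), on(a,a), on(f,f)}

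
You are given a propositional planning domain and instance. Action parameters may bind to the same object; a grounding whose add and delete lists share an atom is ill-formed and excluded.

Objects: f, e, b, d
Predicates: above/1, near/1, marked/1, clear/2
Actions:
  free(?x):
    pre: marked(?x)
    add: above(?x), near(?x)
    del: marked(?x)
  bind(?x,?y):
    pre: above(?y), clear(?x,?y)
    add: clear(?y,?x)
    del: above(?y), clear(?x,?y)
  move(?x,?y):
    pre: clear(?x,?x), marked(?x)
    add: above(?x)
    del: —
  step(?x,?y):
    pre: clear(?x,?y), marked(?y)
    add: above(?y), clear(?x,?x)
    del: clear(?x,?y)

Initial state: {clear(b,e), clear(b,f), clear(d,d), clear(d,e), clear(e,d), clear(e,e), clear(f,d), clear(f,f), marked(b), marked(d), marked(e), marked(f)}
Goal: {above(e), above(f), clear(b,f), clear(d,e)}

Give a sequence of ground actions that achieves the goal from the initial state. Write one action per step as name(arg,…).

1. free(f)  →  {above(f), clear(b,e), clear(b,f), clear(d,d), clear(d,e), clear(e,d), clear(e,e), clear(f,d), clear(f,f), marked(b), marked(d), marked(e), near(f)}
2. free(e)  →  {above(e), above(f), clear(b,e), clear(b,f), clear(d,d), clear(d,e), clear(e,d), clear(e,e), clear(f,d), clear(f,f), marked(b), marked(d), near(e), near(f)}

free(f); free(e)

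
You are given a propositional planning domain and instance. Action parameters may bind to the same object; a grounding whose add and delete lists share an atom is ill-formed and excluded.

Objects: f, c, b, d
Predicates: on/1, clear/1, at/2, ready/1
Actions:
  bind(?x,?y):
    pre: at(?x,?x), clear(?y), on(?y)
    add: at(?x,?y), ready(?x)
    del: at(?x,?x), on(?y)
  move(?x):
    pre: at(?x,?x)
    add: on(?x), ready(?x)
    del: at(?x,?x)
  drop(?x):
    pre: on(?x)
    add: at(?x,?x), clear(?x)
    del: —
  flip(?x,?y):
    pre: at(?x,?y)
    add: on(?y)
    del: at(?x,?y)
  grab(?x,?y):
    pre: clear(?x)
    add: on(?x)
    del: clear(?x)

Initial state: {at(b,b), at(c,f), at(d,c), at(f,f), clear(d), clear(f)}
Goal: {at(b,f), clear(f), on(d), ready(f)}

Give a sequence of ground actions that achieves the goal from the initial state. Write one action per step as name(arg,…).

move(f); bind(b,f); grab(d,f)

1. move(f)  →  {at(b,b), at(c,f), at(d,c), clear(d), clear(f), on(f), ready(f)}
2. bind(b,f)  →  {at(b,f), at(c,f), at(d,c), clear(d), clear(f), ready(b), ready(f)}
3. grab(d,f)  →  {at(b,f), at(c,f), at(d,c), clear(f), on(d), ready(b), ready(f)}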